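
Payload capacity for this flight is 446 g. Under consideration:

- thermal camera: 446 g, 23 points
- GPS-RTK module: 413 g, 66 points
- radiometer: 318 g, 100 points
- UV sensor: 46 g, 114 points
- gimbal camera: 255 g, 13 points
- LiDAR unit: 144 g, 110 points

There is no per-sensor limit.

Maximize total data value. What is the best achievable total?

1026

Taking 9×UV sensor: 414 g used, 1026 in data value.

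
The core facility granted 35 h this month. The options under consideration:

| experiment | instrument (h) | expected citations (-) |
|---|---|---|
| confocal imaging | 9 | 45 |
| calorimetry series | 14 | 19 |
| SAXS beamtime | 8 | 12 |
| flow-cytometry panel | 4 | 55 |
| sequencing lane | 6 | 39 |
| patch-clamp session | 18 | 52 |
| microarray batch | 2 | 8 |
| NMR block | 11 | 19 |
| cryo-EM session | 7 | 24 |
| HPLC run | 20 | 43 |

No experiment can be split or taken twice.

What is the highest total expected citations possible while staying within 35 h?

175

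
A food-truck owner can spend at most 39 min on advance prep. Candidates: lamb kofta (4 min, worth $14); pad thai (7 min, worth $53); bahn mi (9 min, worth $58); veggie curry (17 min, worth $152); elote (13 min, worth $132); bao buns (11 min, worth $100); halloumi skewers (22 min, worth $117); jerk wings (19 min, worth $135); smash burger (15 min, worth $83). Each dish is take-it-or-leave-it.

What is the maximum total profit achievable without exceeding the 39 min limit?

342

The ratio heuristic lands on lamb kofta + pad thai + elote + bao buns (299) but leaves 4 min idle.
Reworking the packing: bahn mi + veggie curry + elote uses 39 min and improves the total to 342.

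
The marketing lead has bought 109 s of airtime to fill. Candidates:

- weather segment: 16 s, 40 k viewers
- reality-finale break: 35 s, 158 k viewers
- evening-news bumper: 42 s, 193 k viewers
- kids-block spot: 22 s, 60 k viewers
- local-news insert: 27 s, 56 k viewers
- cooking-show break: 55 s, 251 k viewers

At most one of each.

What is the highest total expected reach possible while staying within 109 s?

Greedy by ratio would take evening-news bumper + cooking-show break: 97 s used, total 444.
Replace evening-news bumper with weather segment + reality-finale break: the trade gains 5 net, giving 449 at 106 s.

449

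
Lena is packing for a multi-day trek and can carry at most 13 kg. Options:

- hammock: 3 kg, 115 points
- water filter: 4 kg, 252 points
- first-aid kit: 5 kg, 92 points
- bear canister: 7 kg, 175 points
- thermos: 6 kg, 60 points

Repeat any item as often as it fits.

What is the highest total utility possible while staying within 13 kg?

756

Best packing: 3×water filter — 12 kg, 756 total.
Every other selection either busts 13 kg or fails to beat 756.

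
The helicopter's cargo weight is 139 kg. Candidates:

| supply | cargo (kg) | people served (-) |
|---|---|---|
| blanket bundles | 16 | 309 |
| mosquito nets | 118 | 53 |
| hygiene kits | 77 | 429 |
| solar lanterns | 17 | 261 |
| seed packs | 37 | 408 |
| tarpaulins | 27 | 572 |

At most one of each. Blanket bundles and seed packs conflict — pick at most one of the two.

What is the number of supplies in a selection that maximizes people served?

4

Optimal total is 1571.
blanket bundles + hygiene kits + solar lanterns + tarpaulins hits 1571 at 137 kg.
Every optimal selection uses 4 supplies.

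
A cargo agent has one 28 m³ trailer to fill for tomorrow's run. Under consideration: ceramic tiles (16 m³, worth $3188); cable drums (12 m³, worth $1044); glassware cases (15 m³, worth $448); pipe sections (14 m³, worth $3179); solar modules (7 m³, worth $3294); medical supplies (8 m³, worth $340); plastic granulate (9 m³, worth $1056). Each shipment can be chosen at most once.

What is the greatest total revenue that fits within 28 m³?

6482

Ranking by ratio (revenue/m³): solar modules 470.57, pipe sections 227.07, ceramic tiles 199.25, plastic granulate 117.33.
Taking the top-ratio shipments first gives pipe sections + solar modules for 6473 (21 m³).
Dropping pipe sections frees 14 m³; slotting in ceramic tiles (16 m³) lifts the total to 6482 at 23 m³.
That's the maximum — no swap from here does better than 6482.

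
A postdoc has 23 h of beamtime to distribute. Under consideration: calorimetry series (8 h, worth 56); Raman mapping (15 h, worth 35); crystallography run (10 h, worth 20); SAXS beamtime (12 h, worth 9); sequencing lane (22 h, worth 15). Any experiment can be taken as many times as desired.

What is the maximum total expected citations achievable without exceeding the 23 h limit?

112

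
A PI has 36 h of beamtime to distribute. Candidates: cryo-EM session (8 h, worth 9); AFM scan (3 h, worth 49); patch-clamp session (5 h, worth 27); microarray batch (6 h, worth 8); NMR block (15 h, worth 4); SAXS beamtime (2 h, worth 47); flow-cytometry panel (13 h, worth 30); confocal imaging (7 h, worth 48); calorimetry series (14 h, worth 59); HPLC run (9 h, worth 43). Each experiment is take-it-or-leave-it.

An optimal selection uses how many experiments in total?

5

Best achievable expected citations is 246.
For example AFM scan + SAXS beamtime + confocal imaging + calorimetry series + HPLC run achieves it, using 35 h.
All optima have 5 experiments.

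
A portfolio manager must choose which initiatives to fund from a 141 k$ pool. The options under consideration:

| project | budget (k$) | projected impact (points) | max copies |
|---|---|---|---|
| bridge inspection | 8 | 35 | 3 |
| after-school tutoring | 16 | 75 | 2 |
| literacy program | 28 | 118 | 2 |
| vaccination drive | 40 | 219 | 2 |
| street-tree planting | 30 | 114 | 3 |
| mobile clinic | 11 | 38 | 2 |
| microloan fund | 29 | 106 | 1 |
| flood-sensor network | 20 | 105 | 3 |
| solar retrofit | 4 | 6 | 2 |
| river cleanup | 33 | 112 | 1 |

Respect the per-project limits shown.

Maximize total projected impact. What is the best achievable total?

753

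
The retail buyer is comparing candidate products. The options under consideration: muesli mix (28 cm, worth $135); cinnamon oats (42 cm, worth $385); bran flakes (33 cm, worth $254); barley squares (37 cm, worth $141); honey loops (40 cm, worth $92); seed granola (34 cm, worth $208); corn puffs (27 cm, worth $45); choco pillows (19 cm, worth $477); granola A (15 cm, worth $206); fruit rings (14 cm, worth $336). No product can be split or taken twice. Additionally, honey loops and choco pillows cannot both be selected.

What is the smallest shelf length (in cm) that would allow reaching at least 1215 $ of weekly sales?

81

Need the lightest bundle worth ≥ 1215.
bran flakes + choco pillows + granola A + fruit rings: 1273 weekly sales at 81 cm.
No combination under 81 cm hits 1215.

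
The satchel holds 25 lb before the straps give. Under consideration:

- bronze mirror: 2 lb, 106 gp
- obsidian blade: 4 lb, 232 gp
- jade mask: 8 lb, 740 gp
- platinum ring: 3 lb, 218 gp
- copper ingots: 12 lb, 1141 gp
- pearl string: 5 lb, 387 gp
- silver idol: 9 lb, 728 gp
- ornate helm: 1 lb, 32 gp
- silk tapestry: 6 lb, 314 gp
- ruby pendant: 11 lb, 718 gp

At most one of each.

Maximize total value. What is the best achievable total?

By value per lb: copper ingots 95.08, jade mask 92.50, silver idol 80.89 lead.
Jade mask + copper ingots + pearl string uses 25 of the 25 lb and totals 2268.

2268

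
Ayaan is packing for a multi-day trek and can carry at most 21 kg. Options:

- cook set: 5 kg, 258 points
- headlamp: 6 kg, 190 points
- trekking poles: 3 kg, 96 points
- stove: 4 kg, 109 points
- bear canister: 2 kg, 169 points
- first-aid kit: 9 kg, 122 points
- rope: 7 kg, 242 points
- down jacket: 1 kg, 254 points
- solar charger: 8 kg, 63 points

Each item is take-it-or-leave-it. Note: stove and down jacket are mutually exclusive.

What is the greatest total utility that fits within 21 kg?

Ranking by ratio (utility/kg): down jacket 254.00, bear canister 84.50, cook set 51.60.
Filling by ratio: cook set + trekking poles + bear canister + rope + down jacket for 1019, with 3 kg left unused.
Dropping trekking poles frees 3 kg; slotting in headlamp (6 kg) lifts the total to 1113 at 21 kg.

1113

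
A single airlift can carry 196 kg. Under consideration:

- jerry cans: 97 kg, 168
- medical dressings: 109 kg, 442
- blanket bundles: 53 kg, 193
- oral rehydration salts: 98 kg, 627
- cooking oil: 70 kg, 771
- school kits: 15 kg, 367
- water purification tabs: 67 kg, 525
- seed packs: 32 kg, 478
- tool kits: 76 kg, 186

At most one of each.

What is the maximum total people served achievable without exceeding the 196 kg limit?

2141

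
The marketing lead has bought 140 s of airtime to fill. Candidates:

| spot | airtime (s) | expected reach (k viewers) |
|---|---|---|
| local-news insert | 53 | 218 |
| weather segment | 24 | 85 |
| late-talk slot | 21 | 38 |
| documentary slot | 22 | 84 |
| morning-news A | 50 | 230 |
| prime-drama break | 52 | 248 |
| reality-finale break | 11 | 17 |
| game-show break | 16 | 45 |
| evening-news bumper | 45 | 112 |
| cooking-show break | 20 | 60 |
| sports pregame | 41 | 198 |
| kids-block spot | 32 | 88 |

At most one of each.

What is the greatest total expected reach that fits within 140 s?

Taking weather segment + documentary slot + prime-drama break + sports pregame: 139 s used, 615 in expected reach.
Runner-up documentary slot + morning-news A + prime-drama break + game-show break tops out at 607.

615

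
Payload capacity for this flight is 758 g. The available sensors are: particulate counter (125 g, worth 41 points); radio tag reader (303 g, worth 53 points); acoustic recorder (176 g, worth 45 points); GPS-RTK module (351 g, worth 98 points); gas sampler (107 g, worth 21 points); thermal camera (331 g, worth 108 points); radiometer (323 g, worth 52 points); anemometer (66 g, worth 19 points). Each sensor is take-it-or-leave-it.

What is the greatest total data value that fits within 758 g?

Taking the top-ratio sensors first gives particulate counter + acoustic recorder + thermal camera + anemometer for 213 (698 g).
Dropping particulate counter and acoustic recorder frees 301 g; slotting in GPS-RTK module (351 g) lifts the total to 225 at 748 g.
The spare 10 g is too small for any remaining sensor, and no exchange beats 225.

225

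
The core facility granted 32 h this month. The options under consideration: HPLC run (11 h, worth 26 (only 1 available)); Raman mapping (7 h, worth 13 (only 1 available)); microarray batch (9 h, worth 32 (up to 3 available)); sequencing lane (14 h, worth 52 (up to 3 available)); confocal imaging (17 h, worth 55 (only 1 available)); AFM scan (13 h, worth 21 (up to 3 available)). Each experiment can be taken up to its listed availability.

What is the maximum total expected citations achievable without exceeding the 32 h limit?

A density-first pass picks 2×sequencing lane — 104 at 28 h.
The 14 h tied up in sequencing lane is better spent on 2×microarray batch — total rises to 116 (32 h).

116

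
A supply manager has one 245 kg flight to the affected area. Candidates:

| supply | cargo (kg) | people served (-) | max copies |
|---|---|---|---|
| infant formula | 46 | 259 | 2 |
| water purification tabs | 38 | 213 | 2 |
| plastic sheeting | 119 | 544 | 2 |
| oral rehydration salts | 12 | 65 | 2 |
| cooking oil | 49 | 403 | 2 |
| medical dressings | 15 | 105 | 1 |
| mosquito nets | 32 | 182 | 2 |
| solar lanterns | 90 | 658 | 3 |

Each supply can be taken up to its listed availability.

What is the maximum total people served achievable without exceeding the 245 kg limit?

Ranking by ratio (people served/kg): cooking oil 8.22, solar lanterns 7.31, medical dressings 7.00, mosquito nets 5.69.
Filling by ratio: 2×cooking oil + medical dressings + mosquito nets + solar lanterns for 1751, with 10 kg left unused.
Replace cooking oil and mosquito nets with solar lanterns: the trade gains 73 net, giving 1824 at 244 kg.

1824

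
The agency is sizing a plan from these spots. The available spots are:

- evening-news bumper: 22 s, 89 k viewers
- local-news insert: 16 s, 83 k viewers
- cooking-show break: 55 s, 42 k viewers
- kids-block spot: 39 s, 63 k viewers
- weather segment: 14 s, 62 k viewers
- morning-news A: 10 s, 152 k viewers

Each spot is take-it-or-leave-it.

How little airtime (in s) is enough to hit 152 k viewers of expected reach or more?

10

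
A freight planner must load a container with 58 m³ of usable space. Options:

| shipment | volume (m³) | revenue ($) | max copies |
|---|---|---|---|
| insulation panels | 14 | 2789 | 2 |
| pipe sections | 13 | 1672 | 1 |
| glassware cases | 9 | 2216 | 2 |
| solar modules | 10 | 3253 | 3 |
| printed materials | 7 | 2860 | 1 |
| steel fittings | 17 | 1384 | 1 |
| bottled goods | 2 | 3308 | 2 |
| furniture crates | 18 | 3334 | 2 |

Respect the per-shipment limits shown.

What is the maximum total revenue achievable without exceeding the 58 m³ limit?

Ranking by ratio (revenue/m³): bottled goods 1654.00, printed materials 408.57, solar modules 325.30, glassware cases 246.22.
Filling by ratio: glassware cases + 3×solar modules + printed materials + 2×bottled goods for 21451, with 8 m³ left unused.
The 9 m³ tied up in glassware cases is better spent on insulation panels — total rises to 22024 (55 m³).

22024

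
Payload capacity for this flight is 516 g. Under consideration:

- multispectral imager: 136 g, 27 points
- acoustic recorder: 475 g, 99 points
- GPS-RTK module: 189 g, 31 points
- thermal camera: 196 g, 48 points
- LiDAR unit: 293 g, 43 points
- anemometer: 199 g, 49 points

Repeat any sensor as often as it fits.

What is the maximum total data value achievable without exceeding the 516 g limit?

Density check — anemometer 0.25, thermal camera 0.24, acoustic recorder 0.21, multispectral imager 0.20 are the best per g.
The ratio heuristic lands on 2×anemometer (98) but leaves 118 g idle.
Dropping anemometer frees 199 g; slotting in 2×multispectral imager (272 g) lifts the total to 103 at 471 g.

103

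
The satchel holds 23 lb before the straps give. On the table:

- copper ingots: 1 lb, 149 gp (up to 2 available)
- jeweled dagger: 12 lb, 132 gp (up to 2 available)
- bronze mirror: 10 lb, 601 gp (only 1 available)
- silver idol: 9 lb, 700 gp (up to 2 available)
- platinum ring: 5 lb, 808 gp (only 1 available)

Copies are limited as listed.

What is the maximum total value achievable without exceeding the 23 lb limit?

2208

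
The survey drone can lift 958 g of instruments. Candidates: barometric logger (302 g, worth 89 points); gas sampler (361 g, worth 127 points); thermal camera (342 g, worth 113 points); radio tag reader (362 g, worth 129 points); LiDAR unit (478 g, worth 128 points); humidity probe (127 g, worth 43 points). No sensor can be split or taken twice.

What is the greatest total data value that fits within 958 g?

299

By data value per g: radio tag reader 0.36, gas sampler 0.35, humidity probe 0.34, thermal camera 0.33 lead.
The ratio ordering already packs tightly: gas sampler + radio tag reader + humidity probe, 850 g, 299.
That's the maximum — no swap from here does better than 299.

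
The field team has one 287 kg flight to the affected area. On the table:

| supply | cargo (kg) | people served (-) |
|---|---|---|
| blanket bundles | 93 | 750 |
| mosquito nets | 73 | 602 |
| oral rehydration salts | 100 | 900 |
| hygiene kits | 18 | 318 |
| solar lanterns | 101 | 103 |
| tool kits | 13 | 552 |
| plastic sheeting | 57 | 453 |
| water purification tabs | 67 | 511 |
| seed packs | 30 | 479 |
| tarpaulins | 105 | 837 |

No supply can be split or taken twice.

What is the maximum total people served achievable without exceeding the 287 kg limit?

A density-first pass picks mosquito nets + oral rehydration salts + hygiene kits + tool kits + seed packs — 2851 at 234 kg.
The 73 kg tied up in mosquito nets is better spent on plastic sheeting + water purification tabs — total rises to 3213 (285 kg).
That's the maximum — no swap from here does better than 3213.

3213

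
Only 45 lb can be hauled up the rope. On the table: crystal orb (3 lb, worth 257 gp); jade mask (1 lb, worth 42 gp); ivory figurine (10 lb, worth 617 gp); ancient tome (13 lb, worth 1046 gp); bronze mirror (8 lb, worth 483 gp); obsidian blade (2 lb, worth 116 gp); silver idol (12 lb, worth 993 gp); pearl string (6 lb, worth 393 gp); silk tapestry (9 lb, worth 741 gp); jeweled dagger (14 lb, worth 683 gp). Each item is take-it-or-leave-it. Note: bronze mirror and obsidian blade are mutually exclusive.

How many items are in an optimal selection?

The maximum value within 45 lb is 3546.
crystal orb + ancient tome + obsidian blade + silver idol + pearl string + silk tapestry hits 3546 at 45 lb.
All optima have 6 items.

6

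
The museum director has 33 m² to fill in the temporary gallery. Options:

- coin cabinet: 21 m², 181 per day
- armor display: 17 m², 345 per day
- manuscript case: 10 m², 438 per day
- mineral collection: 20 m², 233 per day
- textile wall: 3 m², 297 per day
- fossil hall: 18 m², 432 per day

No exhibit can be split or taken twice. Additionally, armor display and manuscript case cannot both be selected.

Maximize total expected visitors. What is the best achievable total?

1167

By expected visitors per m²: textile wall 99.00, manuscript case 43.80, fossil hall 24.00, armor display 20.29 lead.
Taking manuscript case + textile wall + fossil hall: 31 m² used, 1167 in expected visitors.
No other feasible combination exceeds 1167.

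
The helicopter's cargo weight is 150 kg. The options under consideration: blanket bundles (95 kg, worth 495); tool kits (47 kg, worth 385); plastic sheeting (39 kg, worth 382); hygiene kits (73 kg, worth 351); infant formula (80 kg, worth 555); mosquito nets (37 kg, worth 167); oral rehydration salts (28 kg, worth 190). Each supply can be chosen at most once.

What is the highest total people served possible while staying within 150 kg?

1127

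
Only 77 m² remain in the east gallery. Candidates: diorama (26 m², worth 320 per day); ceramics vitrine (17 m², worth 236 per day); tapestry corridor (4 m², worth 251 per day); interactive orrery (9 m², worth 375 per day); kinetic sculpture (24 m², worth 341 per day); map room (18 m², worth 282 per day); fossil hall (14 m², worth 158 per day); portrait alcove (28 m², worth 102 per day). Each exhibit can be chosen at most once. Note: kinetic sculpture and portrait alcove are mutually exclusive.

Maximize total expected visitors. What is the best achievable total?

1485

Best packing: ceramics vitrine + tapestry corridor + interactive orrery + kinetic sculpture + map room — 72 m², 1485 total.
That's the maximum — no feasible swap from here does better than 1485.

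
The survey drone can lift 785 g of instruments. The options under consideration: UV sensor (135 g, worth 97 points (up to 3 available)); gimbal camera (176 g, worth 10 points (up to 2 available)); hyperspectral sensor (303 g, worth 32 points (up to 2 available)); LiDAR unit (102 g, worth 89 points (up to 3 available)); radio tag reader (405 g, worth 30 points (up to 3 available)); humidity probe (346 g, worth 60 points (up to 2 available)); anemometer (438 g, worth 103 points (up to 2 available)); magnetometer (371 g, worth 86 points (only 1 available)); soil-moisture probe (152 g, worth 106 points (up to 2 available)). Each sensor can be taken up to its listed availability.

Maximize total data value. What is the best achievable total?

Greedy by ratio would take 3×UV sensor + 3×LiDAR unit: 711 g used, total 558.
Dropping UV sensor and LiDAR unit frees 237 g; slotting in 2×soil-moisture probe (304 g) lifts the total to 584 at 778 g.
The spare 7 g is too small for any remaining sensor, and no exchange beats 584.

584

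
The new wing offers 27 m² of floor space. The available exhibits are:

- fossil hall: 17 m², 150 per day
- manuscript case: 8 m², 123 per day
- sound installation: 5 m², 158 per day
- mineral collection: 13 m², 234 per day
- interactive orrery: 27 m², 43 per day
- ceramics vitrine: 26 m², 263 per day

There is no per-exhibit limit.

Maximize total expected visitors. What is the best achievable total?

5×sound installation uses 25 of the 27 m² and totals 790.
Nothing else within 27 m² beats 790.

790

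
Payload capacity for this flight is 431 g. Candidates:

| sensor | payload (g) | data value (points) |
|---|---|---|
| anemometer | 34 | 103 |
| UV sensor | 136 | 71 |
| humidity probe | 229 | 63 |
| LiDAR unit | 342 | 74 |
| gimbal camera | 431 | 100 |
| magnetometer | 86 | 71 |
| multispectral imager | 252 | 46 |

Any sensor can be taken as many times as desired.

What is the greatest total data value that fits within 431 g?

1236

By data value per g: anemometer 3.03, magnetometer 0.83, UV sensor 0.52 lead.
The ratio ordering already packs tightly: 12×anemometer, 408 g, 1236.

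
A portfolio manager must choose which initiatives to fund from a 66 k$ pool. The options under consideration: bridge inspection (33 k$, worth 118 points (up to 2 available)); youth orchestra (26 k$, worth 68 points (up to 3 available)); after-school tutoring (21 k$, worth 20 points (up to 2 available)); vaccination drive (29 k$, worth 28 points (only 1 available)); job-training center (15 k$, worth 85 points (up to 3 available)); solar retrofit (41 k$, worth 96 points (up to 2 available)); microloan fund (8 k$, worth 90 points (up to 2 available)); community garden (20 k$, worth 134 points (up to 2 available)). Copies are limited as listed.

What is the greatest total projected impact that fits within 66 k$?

484

By projected impact per k$: microloan fund 11.25, community garden 6.70, job-training center 5.67 lead.
The ratio heuristic lands on 2×microloan fund + 2×community garden (448) but leaves 10 k$ idle.
Dropping community garden frees 20 k$; slotting in 2×job-training center (30 k$) lifts the total to 484 at 66 k$.
No other feasible combination exceeds 484.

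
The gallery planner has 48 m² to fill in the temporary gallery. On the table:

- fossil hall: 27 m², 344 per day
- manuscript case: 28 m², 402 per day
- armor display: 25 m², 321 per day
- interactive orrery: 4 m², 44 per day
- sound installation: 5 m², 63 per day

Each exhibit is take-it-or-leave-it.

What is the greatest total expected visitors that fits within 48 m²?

509

Taking manuscript case + interactive orrery + sound installation: 37 m² used, 509 in expected visitors.
Every other selection either busts 48 m² or fails to beat 509.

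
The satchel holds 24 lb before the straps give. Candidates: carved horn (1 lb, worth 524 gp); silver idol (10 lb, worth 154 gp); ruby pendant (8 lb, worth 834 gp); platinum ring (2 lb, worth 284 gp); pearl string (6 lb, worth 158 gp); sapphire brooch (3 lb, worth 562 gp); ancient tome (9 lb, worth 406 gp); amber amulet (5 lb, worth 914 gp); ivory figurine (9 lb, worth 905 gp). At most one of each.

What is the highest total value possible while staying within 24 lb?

3189

Taking the top-ratio items first gives carved horn + ruby pendant + platinum ring + sapphire brooch + amber amulet for 3118 (19 lb).
Dropping ruby pendant frees 8 lb; slotting in ivory figurine (9 lb) lifts the total to 3189 at 20 lb.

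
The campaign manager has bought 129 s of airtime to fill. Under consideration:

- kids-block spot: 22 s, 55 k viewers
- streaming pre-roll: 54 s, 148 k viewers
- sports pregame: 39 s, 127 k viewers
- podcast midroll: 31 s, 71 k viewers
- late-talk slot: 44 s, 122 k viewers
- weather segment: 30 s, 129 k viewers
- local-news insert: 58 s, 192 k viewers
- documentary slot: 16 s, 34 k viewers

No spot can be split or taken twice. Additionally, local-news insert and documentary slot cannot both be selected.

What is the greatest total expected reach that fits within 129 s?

Best packing: sports pregame + weather segment + local-news insert — 127 s, 448 total.
No other feasible combination exceeds 448.

448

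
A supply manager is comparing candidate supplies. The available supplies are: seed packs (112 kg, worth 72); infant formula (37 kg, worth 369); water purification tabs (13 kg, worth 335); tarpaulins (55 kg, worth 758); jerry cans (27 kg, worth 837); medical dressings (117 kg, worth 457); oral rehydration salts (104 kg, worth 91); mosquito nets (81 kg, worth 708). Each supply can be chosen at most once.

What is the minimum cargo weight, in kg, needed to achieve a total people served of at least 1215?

77

Need the lightest bundle worth ≥ 1215.
infant formula + water purification tabs + jerry cans reaches 1541 using 77 kg.
Any bundle with less than 77 kg falls short of 1215.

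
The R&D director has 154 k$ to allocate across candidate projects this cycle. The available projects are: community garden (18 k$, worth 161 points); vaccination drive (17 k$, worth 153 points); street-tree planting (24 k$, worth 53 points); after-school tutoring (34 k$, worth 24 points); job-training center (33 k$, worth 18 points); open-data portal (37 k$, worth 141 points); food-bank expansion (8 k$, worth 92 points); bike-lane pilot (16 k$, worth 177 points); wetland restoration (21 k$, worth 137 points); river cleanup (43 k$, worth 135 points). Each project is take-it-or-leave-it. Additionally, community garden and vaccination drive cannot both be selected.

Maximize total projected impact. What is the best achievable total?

Taking community garden + open-data portal + food-bank expansion + bike-lane pilot + wetland restoration + river cleanup: 143 k$ used, 843 in projected impact.

843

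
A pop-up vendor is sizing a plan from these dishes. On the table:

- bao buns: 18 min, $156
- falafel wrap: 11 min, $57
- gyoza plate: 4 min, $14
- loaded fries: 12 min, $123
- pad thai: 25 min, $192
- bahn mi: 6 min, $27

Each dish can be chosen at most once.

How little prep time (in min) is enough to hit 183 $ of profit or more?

Need the lightest bundle worth ≥ 183.
bao buns + bahn mi: 183 profit at 24 min.
Any bundle with less than 24 min falls short of 183.

24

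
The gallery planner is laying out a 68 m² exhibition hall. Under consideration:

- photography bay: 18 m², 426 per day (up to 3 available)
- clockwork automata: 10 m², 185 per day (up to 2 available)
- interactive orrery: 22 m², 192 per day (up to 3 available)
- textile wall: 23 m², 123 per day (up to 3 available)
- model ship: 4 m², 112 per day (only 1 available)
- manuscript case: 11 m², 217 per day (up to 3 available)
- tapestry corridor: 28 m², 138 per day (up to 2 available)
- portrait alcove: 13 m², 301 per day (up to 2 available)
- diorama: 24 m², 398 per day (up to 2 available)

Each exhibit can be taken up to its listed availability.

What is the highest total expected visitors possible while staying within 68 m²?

Ranking by ratio (expected visitors/m²): model ship 28.00, photography bay 23.67, portrait alcove 23.15.
A density-first pass picks 3×photography bay + clockwork automata + model ship — 1575 at 68 m².
Dropping clockwork automata and model ship frees 14 m²; slotting in portrait alcove (13 m²) lifts the total to 1579 at 67 m².
Every other selection either busts 68 m² or exceeds an availability limit or fails to beat 1579.

1579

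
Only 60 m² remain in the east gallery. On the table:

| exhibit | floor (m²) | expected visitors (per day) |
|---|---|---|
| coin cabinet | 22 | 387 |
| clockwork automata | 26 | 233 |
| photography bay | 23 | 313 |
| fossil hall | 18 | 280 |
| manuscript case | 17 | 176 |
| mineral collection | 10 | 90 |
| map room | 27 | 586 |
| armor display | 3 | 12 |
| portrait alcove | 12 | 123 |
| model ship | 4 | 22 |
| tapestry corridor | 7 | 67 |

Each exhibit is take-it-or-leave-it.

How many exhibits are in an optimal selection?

3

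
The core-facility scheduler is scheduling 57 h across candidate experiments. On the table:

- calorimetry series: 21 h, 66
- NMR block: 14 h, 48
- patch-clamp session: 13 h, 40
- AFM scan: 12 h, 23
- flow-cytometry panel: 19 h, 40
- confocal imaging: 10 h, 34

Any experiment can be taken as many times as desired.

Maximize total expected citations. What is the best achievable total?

192

4×NMR block uses 56 of the 57 h and totals 192.
No other feasible combination exceeds 192.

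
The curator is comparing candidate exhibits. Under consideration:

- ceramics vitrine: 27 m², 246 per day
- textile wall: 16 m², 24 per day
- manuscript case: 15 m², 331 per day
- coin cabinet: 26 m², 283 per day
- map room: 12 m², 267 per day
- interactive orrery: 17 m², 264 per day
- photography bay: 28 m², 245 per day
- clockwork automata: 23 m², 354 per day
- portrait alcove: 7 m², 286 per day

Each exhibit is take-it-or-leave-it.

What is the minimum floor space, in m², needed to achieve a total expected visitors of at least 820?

34

Look for the lowest-floor combination reaching 820.
Taking manuscript case + map room + portrait alcove gives 884 (≥ 820) for 34 m².
No combination under 34 m² hits 820.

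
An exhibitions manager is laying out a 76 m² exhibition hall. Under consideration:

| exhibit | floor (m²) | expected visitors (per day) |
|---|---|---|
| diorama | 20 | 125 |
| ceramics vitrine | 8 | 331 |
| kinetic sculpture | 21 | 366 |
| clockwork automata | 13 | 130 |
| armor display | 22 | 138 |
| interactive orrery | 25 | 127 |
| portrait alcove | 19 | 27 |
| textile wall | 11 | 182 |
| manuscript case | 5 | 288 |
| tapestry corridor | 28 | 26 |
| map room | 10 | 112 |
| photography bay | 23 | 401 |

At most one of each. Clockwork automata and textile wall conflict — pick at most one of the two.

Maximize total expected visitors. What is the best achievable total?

By expected visitors per m²: manuscript case 57.60, ceramics vitrine 41.38, photography bay 17.43, kinetic sculpture 17.43 lead.
The ratio ordering already packs tightly: ceramics vitrine + kinetic sculpture + textile wall + manuscript case + photography bay, 68 m², 1568.
Next best is ceramics vitrine + kinetic sculpture + clockwork automata + manuscript case + photography bay at 1516 (70 m²) — short by 52.

1568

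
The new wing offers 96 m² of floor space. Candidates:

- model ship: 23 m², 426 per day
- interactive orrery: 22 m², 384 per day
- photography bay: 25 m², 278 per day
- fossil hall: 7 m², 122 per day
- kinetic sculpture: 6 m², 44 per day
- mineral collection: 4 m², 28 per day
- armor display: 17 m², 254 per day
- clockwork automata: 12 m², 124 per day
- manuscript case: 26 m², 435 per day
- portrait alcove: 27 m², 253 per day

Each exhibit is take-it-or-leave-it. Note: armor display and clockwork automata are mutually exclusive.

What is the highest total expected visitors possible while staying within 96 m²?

1621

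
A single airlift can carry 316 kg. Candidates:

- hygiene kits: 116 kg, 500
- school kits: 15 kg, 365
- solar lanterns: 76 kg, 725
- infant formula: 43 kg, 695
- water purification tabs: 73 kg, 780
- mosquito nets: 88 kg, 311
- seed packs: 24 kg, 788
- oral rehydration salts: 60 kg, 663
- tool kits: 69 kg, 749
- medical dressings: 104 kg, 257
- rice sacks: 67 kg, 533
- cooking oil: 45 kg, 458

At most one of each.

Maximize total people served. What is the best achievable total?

4133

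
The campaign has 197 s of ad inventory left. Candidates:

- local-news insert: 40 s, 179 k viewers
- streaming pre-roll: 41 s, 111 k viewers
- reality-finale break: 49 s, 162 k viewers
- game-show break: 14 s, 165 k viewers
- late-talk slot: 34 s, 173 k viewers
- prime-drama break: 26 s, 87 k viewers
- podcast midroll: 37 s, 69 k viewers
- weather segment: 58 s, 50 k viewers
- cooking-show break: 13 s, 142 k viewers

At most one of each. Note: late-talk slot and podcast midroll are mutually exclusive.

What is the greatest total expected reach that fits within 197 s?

932

By expected reach per s: game-show break 11.79, cooking-show break 10.92, late-talk slot 5.09 lead.
A density-first pass picks local-news insert + reality-finale break + game-show break + late-talk slot + prime-drama break + cooking-show break — 908 at 176 s.
Replace prime-drama break with streaming pre-roll: the trade gains 24 net, giving 932 at 191 s.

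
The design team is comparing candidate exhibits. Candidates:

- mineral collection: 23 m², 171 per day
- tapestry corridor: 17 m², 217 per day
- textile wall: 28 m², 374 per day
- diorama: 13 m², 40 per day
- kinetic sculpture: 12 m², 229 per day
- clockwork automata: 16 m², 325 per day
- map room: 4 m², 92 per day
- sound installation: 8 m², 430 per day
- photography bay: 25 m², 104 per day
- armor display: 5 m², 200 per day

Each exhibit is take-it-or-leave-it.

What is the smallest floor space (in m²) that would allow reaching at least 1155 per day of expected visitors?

Need the lightest bundle worth ≥ 1155.
kinetic sculpture + clockwork automata + sound installation + armor display: 1184 expected visitors at 41 m².
Below 41 m² the best achievable stays under 1155.

41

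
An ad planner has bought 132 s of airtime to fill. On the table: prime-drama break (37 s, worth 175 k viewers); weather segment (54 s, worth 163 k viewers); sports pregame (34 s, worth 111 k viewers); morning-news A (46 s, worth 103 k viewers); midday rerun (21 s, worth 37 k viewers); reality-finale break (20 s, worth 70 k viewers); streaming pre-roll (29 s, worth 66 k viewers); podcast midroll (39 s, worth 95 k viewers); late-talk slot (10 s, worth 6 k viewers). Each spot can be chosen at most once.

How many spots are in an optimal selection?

4

The maximum expected reach within 132 s is 451.
prime-drama break + sports pregame + reality-finale break + podcast midroll hits 451 at 130 s.
Any selection reaching 451 contains exactly 4 spots.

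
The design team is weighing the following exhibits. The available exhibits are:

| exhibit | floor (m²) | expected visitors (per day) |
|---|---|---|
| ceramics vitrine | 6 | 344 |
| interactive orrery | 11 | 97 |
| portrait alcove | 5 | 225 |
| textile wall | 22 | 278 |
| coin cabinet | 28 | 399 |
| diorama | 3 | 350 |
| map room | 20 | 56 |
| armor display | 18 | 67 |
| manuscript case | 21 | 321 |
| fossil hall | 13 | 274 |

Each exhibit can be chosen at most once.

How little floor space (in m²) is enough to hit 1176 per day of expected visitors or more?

27

Look for the lowest-floor combination reaching 1176.
ceramics vitrine + portrait alcove + diorama + fossil hall reaches 1193 using 27 m².
No combination under 27 m² hits 1176.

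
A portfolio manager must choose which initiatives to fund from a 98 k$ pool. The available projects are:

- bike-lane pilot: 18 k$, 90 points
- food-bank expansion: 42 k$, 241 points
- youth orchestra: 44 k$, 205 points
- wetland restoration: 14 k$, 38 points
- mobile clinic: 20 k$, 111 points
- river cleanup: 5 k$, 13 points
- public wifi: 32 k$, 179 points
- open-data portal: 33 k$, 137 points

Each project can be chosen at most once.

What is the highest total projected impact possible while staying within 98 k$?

531

Best packing: food-bank expansion + mobile clinic + public wifi — 94 k$, 531 total.
Nothing else within 98 k$ beats 531.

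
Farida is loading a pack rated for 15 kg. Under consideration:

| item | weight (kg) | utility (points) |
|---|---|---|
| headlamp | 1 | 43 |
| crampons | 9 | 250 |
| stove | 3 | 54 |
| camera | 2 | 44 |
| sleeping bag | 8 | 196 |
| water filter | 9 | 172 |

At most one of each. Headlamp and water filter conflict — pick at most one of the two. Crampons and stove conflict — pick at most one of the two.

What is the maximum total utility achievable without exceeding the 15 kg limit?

337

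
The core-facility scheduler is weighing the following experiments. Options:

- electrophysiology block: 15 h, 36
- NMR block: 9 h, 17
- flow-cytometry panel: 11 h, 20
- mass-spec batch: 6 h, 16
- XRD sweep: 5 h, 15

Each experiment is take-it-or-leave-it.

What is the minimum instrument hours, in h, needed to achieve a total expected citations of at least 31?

11

Need the lightest bundle worth ≥ 31.
Taking mass-spec batch + XRD sweep gives 31 (≥ 31) for 11 h.
Below 11 h the best achievable stays under 31.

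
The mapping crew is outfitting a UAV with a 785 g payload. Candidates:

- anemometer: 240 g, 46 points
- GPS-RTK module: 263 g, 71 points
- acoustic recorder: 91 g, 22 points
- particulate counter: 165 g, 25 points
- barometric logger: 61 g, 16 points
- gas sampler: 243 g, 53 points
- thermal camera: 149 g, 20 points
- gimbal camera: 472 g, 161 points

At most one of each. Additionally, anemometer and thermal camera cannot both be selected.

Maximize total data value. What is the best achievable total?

Ranking by ratio (data value/g): gimbal camera 0.34, GPS-RTK module 0.27, barometric logger 0.26.
GPS-RTK module + gimbal camera uses 735 of the 785 g and totals 232.

232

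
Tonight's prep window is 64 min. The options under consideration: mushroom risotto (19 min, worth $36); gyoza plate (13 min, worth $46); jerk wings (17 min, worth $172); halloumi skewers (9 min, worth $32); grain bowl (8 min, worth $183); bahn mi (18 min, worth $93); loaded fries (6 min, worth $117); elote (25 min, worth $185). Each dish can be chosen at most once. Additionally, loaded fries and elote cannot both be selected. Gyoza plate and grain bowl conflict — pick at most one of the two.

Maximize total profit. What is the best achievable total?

Taking jerk wings + halloumi skewers + grain bowl + bahn mi + loaded fries: 58 min used, 597 in profit.
Next best is jerk wings + halloumi skewers + grain bowl + elote at 572 (59 min) — short by 25.

597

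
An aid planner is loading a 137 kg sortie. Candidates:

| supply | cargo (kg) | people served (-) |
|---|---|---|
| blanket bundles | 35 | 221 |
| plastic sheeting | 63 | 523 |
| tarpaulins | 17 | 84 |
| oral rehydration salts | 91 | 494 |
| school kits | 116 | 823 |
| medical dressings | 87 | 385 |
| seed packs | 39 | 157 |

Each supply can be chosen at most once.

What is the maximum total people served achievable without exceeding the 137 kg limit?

The ratio heuristic lands on blanket bundles + plastic sheeting + tarpaulins (828) but leaves 22 kg idle.
Dropping blanket bundles and plastic sheeting frees 98 kg; slotting in school kits (116 kg) lifts the total to 907 at 133 kg.

907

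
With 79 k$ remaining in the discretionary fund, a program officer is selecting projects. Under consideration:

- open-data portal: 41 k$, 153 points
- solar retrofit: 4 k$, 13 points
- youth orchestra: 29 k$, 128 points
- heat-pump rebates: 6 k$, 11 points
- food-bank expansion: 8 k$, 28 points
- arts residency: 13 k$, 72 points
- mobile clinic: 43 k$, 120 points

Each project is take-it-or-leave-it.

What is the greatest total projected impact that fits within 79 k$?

309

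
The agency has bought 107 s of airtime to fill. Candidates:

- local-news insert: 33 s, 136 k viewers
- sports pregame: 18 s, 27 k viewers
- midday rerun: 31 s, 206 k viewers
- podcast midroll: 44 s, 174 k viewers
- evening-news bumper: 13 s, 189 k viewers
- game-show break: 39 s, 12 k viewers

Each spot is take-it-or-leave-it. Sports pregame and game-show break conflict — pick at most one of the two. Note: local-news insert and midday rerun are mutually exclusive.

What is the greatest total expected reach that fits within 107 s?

By expected reach per s: evening-news bumper 14.54, midday rerun 6.65, local-news insert 4.12 lead.
Sports pregame + midday rerun + podcast midroll + evening-news bumper uses 106 of the 107 s and totals 596.

596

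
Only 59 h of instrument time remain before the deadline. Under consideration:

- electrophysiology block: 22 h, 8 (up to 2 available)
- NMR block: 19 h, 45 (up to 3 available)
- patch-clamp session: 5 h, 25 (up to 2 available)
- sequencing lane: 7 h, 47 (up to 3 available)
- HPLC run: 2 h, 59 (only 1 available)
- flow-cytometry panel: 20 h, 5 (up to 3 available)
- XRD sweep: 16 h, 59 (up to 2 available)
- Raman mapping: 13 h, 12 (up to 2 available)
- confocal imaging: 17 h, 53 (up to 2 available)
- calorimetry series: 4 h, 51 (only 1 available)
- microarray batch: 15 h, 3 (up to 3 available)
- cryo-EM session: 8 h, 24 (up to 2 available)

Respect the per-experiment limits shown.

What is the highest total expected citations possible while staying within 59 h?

369

Taking the top-ratio experiments first gives 2×patch-clamp session + 3×sequencing lane + HPLC run + XRD sweep + calorimetry series for 360 (53 h).
The 10 h tied up in 2×patch-clamp session is better spent on XRD sweep — total rises to 369 (59 h).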